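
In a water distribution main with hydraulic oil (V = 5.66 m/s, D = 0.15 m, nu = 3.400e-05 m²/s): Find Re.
Formula: Re = \frac{V D}{\nu}
Re = 5.66·0.15/3.400e-05 = 24971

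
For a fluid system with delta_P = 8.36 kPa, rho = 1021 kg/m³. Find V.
Formula: V = \sqrt{\frac{2 \Delta P}{\rho}}
V = √(2·(8.36·1000)/1021) = 4.047 m/s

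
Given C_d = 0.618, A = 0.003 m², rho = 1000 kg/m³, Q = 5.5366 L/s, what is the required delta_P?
Formula: Q = C_d A \sqrt{\frac{2 \Delta P}{\rho}}
Substituting knowns: 5.5366 = 0.618·0.003·√(2·(delta_P·1000)/1000)·1000
Solving for delta_P: delta_P = ((5.5366/1000)/(0.618·0.003))²·1000/2/1000 = 4.459 kPa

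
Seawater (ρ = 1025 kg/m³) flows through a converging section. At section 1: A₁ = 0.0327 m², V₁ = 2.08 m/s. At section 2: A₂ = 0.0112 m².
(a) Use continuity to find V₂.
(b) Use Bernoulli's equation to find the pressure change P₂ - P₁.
(a) Continuity: A₁V₁=A₂V₂ -> V₂=A₁V₁/A₂=0.0327*2.08/0.0112=6.07 m/s
(b) Bernoulli: P₂-P₁=0.5*rho*(V₁^2-V₂^2)/1000=0.5*1025*(2.08^2-6.07^2)/1000=-16.67 kPa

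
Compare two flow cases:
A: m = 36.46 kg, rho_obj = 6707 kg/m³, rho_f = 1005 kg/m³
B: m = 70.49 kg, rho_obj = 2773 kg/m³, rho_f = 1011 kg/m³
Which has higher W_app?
W_app(A) = 304.1 N, W_app(B) = 439.4 N. Answer: B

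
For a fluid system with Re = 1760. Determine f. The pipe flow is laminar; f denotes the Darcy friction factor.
Formula: f = \frac{64}{Re}
f = 64/1760 = 0.03636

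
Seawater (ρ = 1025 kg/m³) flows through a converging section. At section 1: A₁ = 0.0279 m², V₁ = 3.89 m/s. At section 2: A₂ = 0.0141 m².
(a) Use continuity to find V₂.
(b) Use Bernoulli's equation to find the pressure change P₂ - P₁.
(a) Continuity: A₁V₁=A₂V₂ -> V₂=A₁V₁/A₂=0.0279*3.89/0.0141=7.70 m/s
(b) Bernoulli: P₂-P₁=0.5*rho*(V₁^2-V₂^2)/1000=0.5*1025*(3.89^2-7.70^2)/1000=-22.63 kPa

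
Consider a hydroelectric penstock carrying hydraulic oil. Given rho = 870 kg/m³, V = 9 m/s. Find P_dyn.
Formula: P_{dyn} = \frac{1}{2} \rho V^2
P_dyn = 0.5·870·9²/1000 = 35.23 kPa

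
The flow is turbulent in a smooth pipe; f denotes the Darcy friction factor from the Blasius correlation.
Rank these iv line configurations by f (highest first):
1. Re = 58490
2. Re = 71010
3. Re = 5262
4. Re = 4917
Case 1: f = 0.02032
Case 2: f = 0.01936
Case 3: f = 0.0371
Case 4: f = 0.03774
Ranking (highest first): 4, 3, 1, 2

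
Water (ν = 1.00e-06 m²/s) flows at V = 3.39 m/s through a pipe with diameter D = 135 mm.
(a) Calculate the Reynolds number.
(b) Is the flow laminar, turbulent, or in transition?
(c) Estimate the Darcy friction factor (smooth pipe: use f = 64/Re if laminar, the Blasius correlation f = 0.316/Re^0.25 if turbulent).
(a) Re = V·D/ν = 3.39·0.135/1.00e-06 = 457650
(b) Flow regime: turbulent (Re > 4000)
(c) Friction factor: f = 0.316/Re^0.25 = 0.316/457650^0.25 = 0.01215 (Blasius is strictly valid for Re ≲ 1e5; used here as the smooth-pipe estimate the problem specifies)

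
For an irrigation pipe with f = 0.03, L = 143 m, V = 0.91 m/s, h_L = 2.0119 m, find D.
Formula: h_L = f \frac{L}{D} \frac{V^2}{2g}
Substituting knowns: 2.0119 = 0.03·(143/D)·0.91²/(2·9.81)
Solving for D: D = 0.03·143·0.91²/(2·9.81·2.0119) = 0.09 m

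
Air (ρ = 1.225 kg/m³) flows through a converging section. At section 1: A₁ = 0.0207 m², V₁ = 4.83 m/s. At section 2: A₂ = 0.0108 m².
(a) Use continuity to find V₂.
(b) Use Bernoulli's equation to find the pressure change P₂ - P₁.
(a) Continuity: A₁V₁=A₂V₂ -> V₂=A₁V₁/A₂=0.0207*4.83/0.0108=9.26 m/s
(b) Bernoulli: P₂-P₁=0.5*rho*(V₁^2-V₂^2)/1000=0.5*1.225*(4.83^2-9.26^2)/1000=-0.03823 kPa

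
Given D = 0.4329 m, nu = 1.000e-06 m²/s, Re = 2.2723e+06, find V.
Formula: Re = \frac{V D}{\nu}
Substituting knowns: 2.2723e+06 = V·0.4329/1.000e-06
Solving for V: V = 2.2723e+06·1.000e-06/0.4329 = 5.249 m/s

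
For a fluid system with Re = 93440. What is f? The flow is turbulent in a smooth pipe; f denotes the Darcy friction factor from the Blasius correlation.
Formula: f = \frac{0.316}{Re^{0.25}}
f = 0.316/93440^0.25 = 0.01807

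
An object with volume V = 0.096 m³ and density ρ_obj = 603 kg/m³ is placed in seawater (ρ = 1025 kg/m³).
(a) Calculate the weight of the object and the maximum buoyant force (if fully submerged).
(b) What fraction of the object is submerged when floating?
(a) W=rho_obj*g*V=603*9.81*0.096=567.9 N; F_B(max)=rho*g*V=1025*9.81*0.096=965.3 N
(b) Floating fraction=rho_obj/rho=603/1025=0.588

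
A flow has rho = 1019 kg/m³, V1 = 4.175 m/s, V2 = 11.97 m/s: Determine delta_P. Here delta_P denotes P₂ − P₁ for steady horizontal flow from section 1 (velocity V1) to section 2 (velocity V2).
Formula: \Delta P = \frac{1}{2} \rho (V_1^2 - V_2^2)
delta_P = 0.5·1019·(4.175² − 11.97²)/1000 = -64.12 kPa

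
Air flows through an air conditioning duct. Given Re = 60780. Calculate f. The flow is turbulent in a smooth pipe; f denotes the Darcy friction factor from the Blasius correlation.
Formula: f = \frac{0.316}{Re^{0.25}}
f = 0.316/60780^0.25 = 0.02013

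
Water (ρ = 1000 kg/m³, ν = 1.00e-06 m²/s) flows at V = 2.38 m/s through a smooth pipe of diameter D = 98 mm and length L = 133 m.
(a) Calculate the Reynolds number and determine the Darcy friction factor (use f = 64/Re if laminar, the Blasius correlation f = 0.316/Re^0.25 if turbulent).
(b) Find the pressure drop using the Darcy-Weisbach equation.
(a) Re = V·D/ν = 2.38·0.098/1.00e-06 = 233240 → turbulent (Re > 4000); f = 0.316/Re^0.25 = 0.316/233240^0.25 = 0.014379 (Blasius is strictly valid for Re ≲ 1e5; used here as the smooth-pipe estimate the problem specifies)
(b) Darcy-Weisbach: ΔP = f·(L/D)·½ρV²/1000 = 0.014379·(133/0.098)·½·1000·2.38²/1000 = 55.27 kPa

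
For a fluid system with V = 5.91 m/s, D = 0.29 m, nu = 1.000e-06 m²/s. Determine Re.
Formula: Re = \frac{V D}{\nu}
Re = 5.91·0.29/1.000e-06 = 1.714e+06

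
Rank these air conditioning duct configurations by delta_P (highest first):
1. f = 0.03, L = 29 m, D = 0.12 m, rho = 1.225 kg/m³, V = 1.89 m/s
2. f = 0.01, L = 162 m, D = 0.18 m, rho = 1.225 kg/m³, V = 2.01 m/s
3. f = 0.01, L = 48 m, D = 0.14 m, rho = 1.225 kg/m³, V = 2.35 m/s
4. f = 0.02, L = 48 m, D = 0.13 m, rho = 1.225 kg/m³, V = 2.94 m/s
Case 1: delta_P = 0.01586 kPa
Case 2: delta_P = 0.02227 kPa
Case 3: delta_P = 0.0116 kPa
Case 4: delta_P = 0.0391 kPa
Ranking (highest first): 4, 2, 1, 3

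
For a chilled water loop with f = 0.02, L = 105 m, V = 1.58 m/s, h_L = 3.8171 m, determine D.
Formula: h_L = f \frac{L}{D} \frac{V^2}{2g}
Substituting knowns: 3.8171 = 0.02·(105/D)·1.58²/(2·9.81)
Solving for D: D = 0.02·105·1.58²/(2·9.81·3.8171) = 0.07 m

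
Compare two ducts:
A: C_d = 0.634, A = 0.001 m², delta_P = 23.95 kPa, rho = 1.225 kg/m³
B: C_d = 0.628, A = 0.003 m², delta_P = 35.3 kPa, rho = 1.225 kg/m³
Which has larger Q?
Q(A) = 125.4 L/s, Q(B) = 452.3 L/s. Answer: B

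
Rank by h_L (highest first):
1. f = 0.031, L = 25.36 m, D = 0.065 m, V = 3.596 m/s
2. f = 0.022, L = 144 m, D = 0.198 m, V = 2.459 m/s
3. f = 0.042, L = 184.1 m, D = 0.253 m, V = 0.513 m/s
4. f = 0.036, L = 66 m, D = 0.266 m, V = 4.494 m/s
Case 1: h_L = 7.971 m
Case 2: h_L = 4.931 m
Case 3: h_L = 0.4099 m
Case 4: h_L = 9.195 m
Ranking (highest first): 4, 1, 2, 3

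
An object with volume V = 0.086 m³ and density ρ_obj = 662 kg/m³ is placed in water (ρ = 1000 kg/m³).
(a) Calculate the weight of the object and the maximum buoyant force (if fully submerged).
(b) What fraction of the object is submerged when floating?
(a) W=rho_obj*g*V=662*9.81*0.086=558.5 N; F_B(max)=rho*g*V=1000*9.81*0.086=843.7 N
(b) Floating fraction=rho_obj/rho=662/1000=0.662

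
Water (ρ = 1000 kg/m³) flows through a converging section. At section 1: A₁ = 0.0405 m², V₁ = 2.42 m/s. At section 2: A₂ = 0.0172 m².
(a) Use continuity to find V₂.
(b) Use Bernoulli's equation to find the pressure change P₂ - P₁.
(a) Continuity: A₁V₁=A₂V₂ -> V₂=A₁V₁/A₂=0.0405*2.42/0.0172=5.70 m/s
(b) Bernoulli: P₂-P₁=0.5*rho*(V₁^2-V₂^2)/1000=0.5*1000*(2.42^2-5.70^2)/1000=-13.32 kPa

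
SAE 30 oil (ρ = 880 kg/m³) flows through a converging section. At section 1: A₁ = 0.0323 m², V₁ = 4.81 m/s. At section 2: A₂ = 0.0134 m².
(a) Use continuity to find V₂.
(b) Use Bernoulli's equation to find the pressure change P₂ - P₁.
(a) Continuity: A₁V₁=A₂V₂ -> V₂=A₁V₁/A₂=0.0323*4.81/0.0134=11.59 m/s
(b) Bernoulli: P₂-P₁=0.5*rho*(V₁^2-V₂^2)/1000=0.5*880*(4.81^2-11.59^2)/1000=-48.92 kPa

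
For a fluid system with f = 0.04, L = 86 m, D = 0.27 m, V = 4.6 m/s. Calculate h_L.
Formula: h_L = f \frac{L}{D} \frac{V^2}{2g}
h_L = 0.04·(86/0.27)·4.6²/(2·9.81) = 13.74 m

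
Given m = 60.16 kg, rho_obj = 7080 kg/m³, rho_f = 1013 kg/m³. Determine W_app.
Formula: W_{app} = mg\left(1 - \frac{\rho_f}{\rho_{obj}}\right)
W_app = 60.16·9.81·(1 − 1013/7080) = 505.7 N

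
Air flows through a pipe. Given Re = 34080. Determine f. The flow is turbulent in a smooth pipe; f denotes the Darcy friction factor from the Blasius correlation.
Formula: f = \frac{0.316}{Re^{0.25}}
f = 0.316/34080^0.25 = 0.02326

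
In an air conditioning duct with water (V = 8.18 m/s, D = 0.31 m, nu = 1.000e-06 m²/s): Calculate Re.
Formula: Re = \frac{V D}{\nu}
Re = 8.18·0.31/1.000e-06 = 2.536e+06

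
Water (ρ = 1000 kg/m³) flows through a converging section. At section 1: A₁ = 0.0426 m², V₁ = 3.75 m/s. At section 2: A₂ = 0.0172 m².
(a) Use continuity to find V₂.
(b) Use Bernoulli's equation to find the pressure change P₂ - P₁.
(a) Continuity: A₁V₁=A₂V₂ -> V₂=A₁V₁/A₂=0.0426*3.75/0.0172=9.29 m/s
(b) Bernoulli: P₂-P₁=0.5*rho*(V₁^2-V₂^2)/1000=0.5*1000*(3.75^2-9.29^2)/1000=-36.12 kPa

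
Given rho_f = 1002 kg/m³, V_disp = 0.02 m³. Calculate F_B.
Formula: F_B = \rho_f g V_{disp}
F_B = 1002·9.81·0.02 = 196.6 N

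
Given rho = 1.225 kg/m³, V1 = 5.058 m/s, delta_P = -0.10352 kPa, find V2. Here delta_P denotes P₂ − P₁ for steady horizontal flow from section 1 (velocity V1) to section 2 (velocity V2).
Formula: \Delta P = \frac{1}{2} \rho (V_1^2 - V_2^2)
Substituting knowns: -0.10352 = 0.5·1.225·(5.058² − V2²)/1000
Solving for V2: V2 = √(5.058² − 2·(-0.10352·1000)/1.225) = 13.95 m/s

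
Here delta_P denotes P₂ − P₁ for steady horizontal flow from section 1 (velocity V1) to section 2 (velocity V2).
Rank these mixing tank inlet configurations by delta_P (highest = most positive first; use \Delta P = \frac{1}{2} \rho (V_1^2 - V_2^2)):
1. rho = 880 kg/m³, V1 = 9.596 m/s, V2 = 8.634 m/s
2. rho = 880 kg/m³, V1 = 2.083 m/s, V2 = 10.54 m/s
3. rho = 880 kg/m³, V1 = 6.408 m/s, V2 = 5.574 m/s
Case 1: delta_P = 7.716 kPa
Case 2: delta_P = -46.97 kPa
Case 3: delta_P = 4.397 kPa
Ranking (highest first): 1, 3, 2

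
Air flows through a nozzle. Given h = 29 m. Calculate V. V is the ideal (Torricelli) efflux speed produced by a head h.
Formula: V = \sqrt{2 g h}
V = √(2·9.81·29) = 23.85 m/s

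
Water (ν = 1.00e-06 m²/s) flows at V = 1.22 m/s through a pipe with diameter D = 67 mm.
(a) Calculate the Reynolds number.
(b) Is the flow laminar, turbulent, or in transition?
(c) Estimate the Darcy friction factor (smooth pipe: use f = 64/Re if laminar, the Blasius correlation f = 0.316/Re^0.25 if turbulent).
(a) Re = V·D/ν = 1.22·0.067/1.00e-06 = 81740
(b) Flow regime: turbulent (Re > 4000)
(c) Friction factor: f = 0.316/Re^0.25 = 0.316/81740^0.25 = 0.01869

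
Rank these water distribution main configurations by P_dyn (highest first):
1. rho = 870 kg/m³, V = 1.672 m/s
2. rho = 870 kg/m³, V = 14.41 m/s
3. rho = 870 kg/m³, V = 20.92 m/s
Case 1: P_dyn = 1.216 kPa
Case 2: P_dyn = 90.33 kPa
Case 3: P_dyn = 190.4 kPa
Ranking (highest first): 3, 2, 1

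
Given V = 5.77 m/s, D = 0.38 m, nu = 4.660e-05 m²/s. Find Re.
Formula: Re = \frac{V D}{\nu}
Re = 5.77·0.38/4.660e-05 = 47052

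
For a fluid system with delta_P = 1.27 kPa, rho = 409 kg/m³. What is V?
Formula: V = \sqrt{\frac{2 \Delta P}{\rho}}
V = √(2·(1.27·1000)/409) = 2.492 m/s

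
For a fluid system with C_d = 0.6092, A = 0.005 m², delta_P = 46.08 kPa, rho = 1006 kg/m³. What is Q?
Formula: Q = C_d A \sqrt{\frac{2 \Delta P}{\rho}}
Q = 0.6092·0.005·√(2·(46.08·1000)/1006)·1000 = 29.15 L/s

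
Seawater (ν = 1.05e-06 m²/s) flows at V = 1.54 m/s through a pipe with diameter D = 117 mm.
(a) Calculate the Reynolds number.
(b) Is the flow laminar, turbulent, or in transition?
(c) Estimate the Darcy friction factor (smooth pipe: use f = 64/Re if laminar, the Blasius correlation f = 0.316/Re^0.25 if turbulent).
(a) Re = V·D/ν = 1.54·0.117/1.05e-06 = 171600
(b) Flow regime: turbulent (Re > 4000)
(c) Friction factor: f = 0.316/Re^0.25 = 0.316/171600^0.25 = 0.01553 (Blasius is strictly valid for Re ≲ 1e5; used here as the smooth-pipe estimate the problem specifies)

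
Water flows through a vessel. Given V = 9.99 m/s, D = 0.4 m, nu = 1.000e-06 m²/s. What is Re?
Formula: Re = \frac{V D}{\nu}
Re = 9.99·0.4/1.000e-06 = 3.996e+06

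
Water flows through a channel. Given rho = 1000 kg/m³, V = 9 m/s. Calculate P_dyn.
Formula: P_{dyn} = \frac{1}{2} \rho V^2
P_dyn = 0.5·1000·9²/1000 = 40.5 kPa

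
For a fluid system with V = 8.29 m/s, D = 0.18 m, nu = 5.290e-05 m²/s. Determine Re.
Formula: Re = \frac{V D}{\nu}
Re = 8.29·0.18/5.290e-05 = 28208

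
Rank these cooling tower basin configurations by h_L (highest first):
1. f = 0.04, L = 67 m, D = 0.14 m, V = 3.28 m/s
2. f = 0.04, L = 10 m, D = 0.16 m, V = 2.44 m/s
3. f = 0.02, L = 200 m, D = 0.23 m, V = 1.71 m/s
Case 1: h_L = 10.5 m
Case 2: h_L = 0.7586 m
Case 3: h_L = 2.592 m
Ranking (highest first): 1, 3, 2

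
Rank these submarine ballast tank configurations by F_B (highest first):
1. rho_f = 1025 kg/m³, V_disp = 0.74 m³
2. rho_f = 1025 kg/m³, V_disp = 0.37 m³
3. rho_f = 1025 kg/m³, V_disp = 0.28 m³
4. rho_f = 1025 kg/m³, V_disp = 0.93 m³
Case 1: F_B = 7441 N
Case 2: F_B = 3720 N
Case 3: F_B = 2815 N
Case 4: F_B = 9351 N
Ranking (highest first): 4, 1, 2, 3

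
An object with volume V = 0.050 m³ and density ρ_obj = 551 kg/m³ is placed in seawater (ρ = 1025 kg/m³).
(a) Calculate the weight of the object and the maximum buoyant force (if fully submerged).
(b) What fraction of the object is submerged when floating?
(a) W=rho_obj*g*V=551*9.81*0.050=270.3 N; F_B(max)=rho*g*V=1025*9.81*0.050=502.8 N
(b) Floating fraction=rho_obj/rho=551/1025=0.538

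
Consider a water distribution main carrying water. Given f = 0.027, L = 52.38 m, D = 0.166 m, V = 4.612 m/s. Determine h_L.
Formula: h_L = f \frac{L}{D} \frac{V^2}{2g}
h_L = 0.027·(52.38/0.166)·4.612²/(2·9.81) = 9.236 m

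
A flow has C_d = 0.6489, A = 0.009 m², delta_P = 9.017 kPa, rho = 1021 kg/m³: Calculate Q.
Formula: Q = C_d A \sqrt{\frac{2 \Delta P}{\rho}}
Q = 0.6489·0.009·√(2·(9.017·1000)/1021)·1000 = 24.54 L/s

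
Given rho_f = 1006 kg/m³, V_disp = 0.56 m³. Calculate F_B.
Formula: F_B = \rho_f g V_{disp}
F_B = 1006·9.81·0.56 = 5527 N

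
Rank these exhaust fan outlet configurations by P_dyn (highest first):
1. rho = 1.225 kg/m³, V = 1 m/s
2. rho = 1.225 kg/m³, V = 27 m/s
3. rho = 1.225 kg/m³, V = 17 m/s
Case 1: P_dyn = 0.0006125 kPa
Case 2: P_dyn = 0.4465 kPa
Case 3: P_dyn = 0.177 kPa
Ranking (highest first): 2, 3, 1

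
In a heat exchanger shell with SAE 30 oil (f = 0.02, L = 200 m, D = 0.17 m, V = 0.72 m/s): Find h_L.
Formula: h_L = f \frac{L}{D} \frac{V^2}{2g}
h_L = 0.02·(200/0.17)·0.72²/(2·9.81) = 0.6217 m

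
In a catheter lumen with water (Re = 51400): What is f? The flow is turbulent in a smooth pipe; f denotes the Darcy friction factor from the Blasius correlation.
Formula: f = \frac{0.316}{Re^{0.25}}
f = 0.316/51400^0.25 = 0.02099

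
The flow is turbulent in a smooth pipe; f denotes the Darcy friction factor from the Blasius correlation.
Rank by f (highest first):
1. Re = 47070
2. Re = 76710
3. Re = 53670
Case 1: f = 0.02145
Case 2: f = 0.01899
Case 3: f = 0.02076
Ranking (highest first): 1, 3, 2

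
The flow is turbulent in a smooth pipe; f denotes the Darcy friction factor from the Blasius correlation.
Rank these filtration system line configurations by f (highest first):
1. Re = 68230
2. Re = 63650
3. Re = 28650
Case 1: f = 0.01955
Case 2: f = 0.01989
Case 3: f = 0.02429
Ranking (highest first): 3, 2, 1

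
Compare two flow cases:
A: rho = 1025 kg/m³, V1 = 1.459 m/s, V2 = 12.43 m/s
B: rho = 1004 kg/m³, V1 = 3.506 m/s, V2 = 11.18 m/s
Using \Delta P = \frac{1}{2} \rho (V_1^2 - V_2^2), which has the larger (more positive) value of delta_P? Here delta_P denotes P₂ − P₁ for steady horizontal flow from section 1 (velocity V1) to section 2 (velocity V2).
delta_P(A) = -78.09 kPa, delta_P(B) = -56.58 kPa. Answer: B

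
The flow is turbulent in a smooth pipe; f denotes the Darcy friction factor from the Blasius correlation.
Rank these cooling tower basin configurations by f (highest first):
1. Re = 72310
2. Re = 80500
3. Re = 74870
Case 1: f = 0.01927
Case 2: f = 0.01876
Case 3: f = 0.0191
Ranking (highest first): 1, 3, 2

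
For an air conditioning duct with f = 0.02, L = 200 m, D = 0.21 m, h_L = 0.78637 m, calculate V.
Formula: h_L = f \frac{L}{D} \frac{V^2}{2g}
Substituting knowns: 0.78637 = 0.02·(200/0.21)·V²/(2·9.81)
Solving for V: V = √(0.78637·2·9.81/(0.02·(200/0.21))) = 0.9 m/s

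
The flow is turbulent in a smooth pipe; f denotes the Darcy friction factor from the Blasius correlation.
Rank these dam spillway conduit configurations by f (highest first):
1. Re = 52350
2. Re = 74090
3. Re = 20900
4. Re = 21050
Case 1: f = 0.02089
Case 2: f = 0.01915
Case 3: f = 0.02628
Case 4: f = 0.02623
Ranking (highest first): 3, 4, 1, 2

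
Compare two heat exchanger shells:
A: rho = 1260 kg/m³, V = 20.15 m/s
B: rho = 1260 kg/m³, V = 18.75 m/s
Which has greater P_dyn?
P_dyn(A) = 255.8 kPa, P_dyn(B) = 221.5 kPa. Answer: A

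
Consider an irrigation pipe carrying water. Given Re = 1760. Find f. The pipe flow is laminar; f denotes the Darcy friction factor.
Formula: f = \frac{64}{Re}
f = 64/1760 = 0.03636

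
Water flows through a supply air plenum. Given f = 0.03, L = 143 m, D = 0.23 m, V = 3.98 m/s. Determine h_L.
Formula: h_L = f \frac{L}{D} \frac{V^2}{2g}
h_L = 0.03·(143/0.23)·3.98²/(2·9.81) = 15.06 m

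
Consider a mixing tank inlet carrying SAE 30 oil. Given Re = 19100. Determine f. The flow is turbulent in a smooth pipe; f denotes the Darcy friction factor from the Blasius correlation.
Formula: f = \frac{0.316}{Re^{0.25}}
f = 0.316/19100^0.25 = 0.02688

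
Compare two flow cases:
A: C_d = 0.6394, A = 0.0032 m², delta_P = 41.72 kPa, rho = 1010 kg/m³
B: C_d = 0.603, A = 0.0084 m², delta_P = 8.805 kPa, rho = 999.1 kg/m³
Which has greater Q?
Q(A) = 18.6 L/s, Q(B) = 21.27 L/s. Answer: B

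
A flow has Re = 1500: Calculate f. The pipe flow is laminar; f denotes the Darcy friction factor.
Formula: f = \frac{64}{Re}
f = 64/1500 = 0.04267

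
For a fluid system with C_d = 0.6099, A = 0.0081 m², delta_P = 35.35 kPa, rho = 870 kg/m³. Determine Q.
Formula: Q = C_d A \sqrt{\frac{2 \Delta P}{\rho}}
Q = 0.6099·0.0081·√(2·(35.35·1000)/870)·1000 = 44.53 L/s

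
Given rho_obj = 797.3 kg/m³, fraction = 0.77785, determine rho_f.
Formula: f_{sub} = \frac{\rho_{obj}}{\rho_f}
Substituting knowns: 0.77785 = 797.3/rho_f
Solving for rho_f: rho_f = 797.3/0.77785 = 1025 kg/m³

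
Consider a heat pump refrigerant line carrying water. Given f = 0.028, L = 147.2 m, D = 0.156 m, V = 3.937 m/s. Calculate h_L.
Formula: h_L = f \frac{L}{D} \frac{V^2}{2g}
h_L = 0.028·(147.2/0.156)·3.937²/(2·9.81) = 20.87 m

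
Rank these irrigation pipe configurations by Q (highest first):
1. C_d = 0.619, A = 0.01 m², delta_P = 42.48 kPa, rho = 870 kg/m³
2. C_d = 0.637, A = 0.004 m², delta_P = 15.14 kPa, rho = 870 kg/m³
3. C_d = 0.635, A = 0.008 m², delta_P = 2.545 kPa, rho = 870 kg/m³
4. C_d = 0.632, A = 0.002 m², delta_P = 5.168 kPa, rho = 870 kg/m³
Case 1: Q = 61.17 L/s
Case 2: Q = 15.03 L/s
Case 3: Q = 12.29 L/s
Case 4: Q = 4.357 L/s
Ranking (highest first): 1, 2, 3, 4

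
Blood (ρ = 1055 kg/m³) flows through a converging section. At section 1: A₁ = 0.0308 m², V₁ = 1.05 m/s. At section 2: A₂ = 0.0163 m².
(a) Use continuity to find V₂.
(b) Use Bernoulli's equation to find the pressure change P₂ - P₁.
(a) Continuity: A₁V₁=A₂V₂ -> V₂=A₁V₁/A₂=0.0308*1.05/0.0163=1.98 m/s
(b) Bernoulli: P₂-P₁=0.5*rho*(V₁^2-V₂^2)/1000=0.5*1055*(1.05^2-1.98^2)/1000=-1.486 kPa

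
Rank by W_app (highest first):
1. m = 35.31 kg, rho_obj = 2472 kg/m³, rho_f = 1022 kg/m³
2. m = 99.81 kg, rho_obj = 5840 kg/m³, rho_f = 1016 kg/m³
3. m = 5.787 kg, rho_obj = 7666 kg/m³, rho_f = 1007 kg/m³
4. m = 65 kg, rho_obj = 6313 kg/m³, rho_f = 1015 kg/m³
Case 1: W_app = 203.2 N
Case 2: W_app = 808.8 N
Case 3: W_app = 49.31 N
Case 4: W_app = 535.1 N
Ranking (highest first): 2, 4, 1, 3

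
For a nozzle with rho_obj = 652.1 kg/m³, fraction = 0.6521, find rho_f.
Formula: f_{sub} = \frac{\rho_{obj}}{\rho_f}
Substituting knowns: 0.6521 = 652.1/rho_f
Solving for rho_f: rho_f = 652.1/0.6521 = 1000 kg/m³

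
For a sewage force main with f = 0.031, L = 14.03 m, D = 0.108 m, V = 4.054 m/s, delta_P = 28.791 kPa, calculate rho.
Formula: \Delta P = f \frac{L}{D} \frac{\rho V^2}{2}
Substituting knowns: 28.791 = 0.031·(14.03/0.108)·0.5·rho·4.054²/1000
Solving for rho: rho = (28.791·1000)/(0.031·(14.03/0.108)·0.5·4.054²) = 870 kg/m³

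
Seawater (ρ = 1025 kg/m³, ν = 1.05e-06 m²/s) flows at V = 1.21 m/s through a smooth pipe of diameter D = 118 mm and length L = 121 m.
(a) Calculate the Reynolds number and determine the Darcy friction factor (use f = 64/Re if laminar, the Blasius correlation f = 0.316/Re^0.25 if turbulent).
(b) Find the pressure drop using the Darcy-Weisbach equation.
(a) Re = V·D/ν = 1.21·0.118/1.05e-06 = 135980 → turbulent (Re > 4000); f = 0.316/Re^0.25 = 0.316/135980^0.25 = 0.016456 (Blasius is strictly valid for Re ≲ 1e5; used here as the smooth-pipe estimate the problem specifies)
(b) Darcy-Weisbach: ΔP = f·(L/D)·½ρV²/1000 = 0.016456·(121/0.118)·½·1025·1.21²/1000 = 12.66 kPa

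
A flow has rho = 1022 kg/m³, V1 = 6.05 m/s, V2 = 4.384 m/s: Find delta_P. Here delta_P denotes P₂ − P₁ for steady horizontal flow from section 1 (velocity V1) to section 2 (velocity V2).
Formula: \Delta P = \frac{1}{2} \rho (V_1^2 - V_2^2)
delta_P = 0.5·1022·(6.05² − 4.384²)/1000 = 8.883 kPa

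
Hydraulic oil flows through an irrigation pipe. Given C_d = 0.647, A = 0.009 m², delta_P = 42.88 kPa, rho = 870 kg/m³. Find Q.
Formula: Q = C_d A \sqrt{\frac{2 \Delta P}{\rho}}
Q = 0.647·0.009·√(2·(42.88·1000)/870)·1000 = 57.81 L/s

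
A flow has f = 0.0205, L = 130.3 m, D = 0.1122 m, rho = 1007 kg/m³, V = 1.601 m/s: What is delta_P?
Formula: \Delta P = f \frac{L}{D} \frac{\rho V^2}{2}
delta_P = 0.0205·(130.3/0.1122)·0.5·1007·1.601²/1000 = 30.72 kPa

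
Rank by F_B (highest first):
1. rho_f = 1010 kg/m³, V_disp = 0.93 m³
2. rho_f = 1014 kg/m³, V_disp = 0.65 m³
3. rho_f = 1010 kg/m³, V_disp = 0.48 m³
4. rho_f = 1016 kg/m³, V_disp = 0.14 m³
Case 1: F_B = 9215 N
Case 2: F_B = 6466 N
Case 3: F_B = 4756 N
Case 4: F_B = 1395 N
Ranking (highest first): 1, 2, 3, 4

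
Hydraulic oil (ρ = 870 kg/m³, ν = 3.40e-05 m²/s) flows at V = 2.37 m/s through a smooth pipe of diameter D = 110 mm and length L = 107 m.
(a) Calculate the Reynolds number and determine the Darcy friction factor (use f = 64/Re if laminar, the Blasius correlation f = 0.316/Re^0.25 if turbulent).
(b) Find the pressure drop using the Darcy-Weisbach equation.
(a) Re = V·D/ν = 2.37·0.11/3.40e-05 = 7667.6 → turbulent (Re > 4000); f = 0.316/Re^0.25 = 0.316/7667.6^0.25 = 0.033769
(b) Darcy-Weisbach: ΔP = f·(L/D)·½ρV²/1000 = 0.033769·(107/0.110)·½·870·2.37²/1000 = 80.26 kPa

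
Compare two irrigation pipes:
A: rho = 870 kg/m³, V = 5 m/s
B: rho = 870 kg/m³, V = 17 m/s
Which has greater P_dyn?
P_dyn(A) = 10.88 kPa, P_dyn(B) = 125.7 kPa. Answer: B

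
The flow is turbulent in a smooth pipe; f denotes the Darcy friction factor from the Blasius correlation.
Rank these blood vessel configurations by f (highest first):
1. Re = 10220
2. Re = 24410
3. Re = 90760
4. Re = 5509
Case 1: f = 0.03143
Case 2: f = 0.02528
Case 3: f = 0.01821
Case 4: f = 0.03668
Ranking (highest first): 4, 1, 2, 3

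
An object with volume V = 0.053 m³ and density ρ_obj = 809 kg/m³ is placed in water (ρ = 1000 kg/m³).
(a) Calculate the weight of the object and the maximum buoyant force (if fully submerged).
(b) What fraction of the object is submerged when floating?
(a) W=rho_obj*g*V=809*9.81*0.053=420.6 N; F_B(max)=rho*g*V=1000*9.81*0.053=519.9 N
(b) Floating fraction=rho_obj/rho=809/1000=0.809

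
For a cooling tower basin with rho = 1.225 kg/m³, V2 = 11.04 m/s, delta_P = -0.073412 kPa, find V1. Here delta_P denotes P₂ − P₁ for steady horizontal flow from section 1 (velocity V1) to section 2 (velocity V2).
Formula: \Delta P = \frac{1}{2} \rho (V_1^2 - V_2^2)
Substituting knowns: -0.073412 = 0.5·1.225·(V1² − 11.04²)/1000
Solving for V1: V1 = √(11.04² + 2·(-0.073412·1000)/1.225) = 1.423 m/s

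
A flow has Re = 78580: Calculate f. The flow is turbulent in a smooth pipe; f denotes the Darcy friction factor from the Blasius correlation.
Formula: f = \frac{0.316}{Re^{0.25}}
f = 0.316/78580^0.25 = 0.01887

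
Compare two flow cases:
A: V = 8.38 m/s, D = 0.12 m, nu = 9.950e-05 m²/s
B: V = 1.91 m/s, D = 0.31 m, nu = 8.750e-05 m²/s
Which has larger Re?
Re(A) = 10107, Re(B) = 6767. Answer: A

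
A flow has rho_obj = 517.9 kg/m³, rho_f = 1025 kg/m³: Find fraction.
Formula: f_{sub} = \frac{\rho_{obj}}{\rho_f}
fraction = 517.9/1025 = 0.5053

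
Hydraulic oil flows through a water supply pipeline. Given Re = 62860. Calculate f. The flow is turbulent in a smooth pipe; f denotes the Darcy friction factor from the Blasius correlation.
Formula: f = \frac{0.316}{Re^{0.25}}
f = 0.316/62860^0.25 = 0.01996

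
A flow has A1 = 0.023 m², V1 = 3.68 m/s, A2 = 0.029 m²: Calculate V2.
Formula: V_2 = \frac{A_1 V_1}{A_2}
V2 = 0.023·3.68/0.029 = 2.919 m/s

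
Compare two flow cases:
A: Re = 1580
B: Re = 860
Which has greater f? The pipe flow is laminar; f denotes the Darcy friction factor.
f(A) = 0.04051, f(B) = 0.07442. Answer: B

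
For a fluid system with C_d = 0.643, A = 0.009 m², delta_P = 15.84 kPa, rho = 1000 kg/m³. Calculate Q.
Formula: Q = C_d A \sqrt{\frac{2 \Delta P}{\rho}}
Q = 0.643·0.009·√(2·(15.84·1000)/1000)·1000 = 32.57 L/s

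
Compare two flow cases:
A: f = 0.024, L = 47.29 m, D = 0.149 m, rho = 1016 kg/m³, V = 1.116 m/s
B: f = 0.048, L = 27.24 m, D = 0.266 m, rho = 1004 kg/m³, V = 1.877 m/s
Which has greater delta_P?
delta_P(A) = 4.819 kPa, delta_P(B) = 8.694 kPa. Answer: B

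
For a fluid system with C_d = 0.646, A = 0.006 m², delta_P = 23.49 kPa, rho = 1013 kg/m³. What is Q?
Formula: Q = C_d A \sqrt{\frac{2 \Delta P}{\rho}}
Q = 0.646·0.006·√(2·(23.49·1000)/1013)·1000 = 26.4 L/s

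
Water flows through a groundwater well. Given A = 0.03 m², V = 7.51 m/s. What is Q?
Formula: Q = A V
Q = 0.03·7.51·1000 = 225.3 L/s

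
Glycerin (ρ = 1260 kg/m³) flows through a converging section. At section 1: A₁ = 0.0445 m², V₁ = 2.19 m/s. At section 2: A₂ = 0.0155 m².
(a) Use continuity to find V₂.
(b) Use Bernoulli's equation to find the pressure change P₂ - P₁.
(a) Continuity: A₁V₁=A₂V₂ -> V₂=A₁V₁/A₂=0.0445*2.19/0.0155=6.29 m/s
(b) Bernoulli: P₂-P₁=0.5*rho*(V₁^2-V₂^2)/1000=0.5*1260*(2.19^2-6.29^2)/1000=-21.9 kPa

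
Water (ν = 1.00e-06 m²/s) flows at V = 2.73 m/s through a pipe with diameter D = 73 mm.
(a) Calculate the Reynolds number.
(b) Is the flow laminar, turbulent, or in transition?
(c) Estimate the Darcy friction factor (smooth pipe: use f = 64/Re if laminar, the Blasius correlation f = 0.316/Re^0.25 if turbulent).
(a) Re = V·D/ν = 2.73·0.073/1.00e-06 = 199290
(b) Flow regime: turbulent (Re > 4000)
(c) Friction factor: f = 0.316/Re^0.25 = 0.316/199290^0.25 = 0.01496 (Blasius is strictly valid for Re ≲ 1e5; used here as the smooth-pipe estimate the problem specifies)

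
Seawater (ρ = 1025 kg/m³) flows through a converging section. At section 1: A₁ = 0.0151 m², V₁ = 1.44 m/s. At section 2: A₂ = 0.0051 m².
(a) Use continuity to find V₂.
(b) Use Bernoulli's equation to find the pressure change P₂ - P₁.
(a) Continuity: A₁V₁=A₂V₂ -> V₂=A₁V₁/A₂=0.0151*1.44/0.0051=4.26 m/s
(b) Bernoulli: P₂-P₁=0.5*rho*(V₁^2-V₂^2)/1000=0.5*1025*(1.44^2-4.26^2)/1000=-8.238 kPa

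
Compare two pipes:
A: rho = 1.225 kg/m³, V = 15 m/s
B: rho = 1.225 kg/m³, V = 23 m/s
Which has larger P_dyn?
P_dyn(A) = 0.1378 kPa, P_dyn(B) = 0.324 kPa. Answer: B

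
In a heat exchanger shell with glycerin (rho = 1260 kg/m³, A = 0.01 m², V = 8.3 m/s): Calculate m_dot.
Formula: \dot{m} = \rho A V
m_dot = 1260·0.01·8.3 = 104.6 kg/s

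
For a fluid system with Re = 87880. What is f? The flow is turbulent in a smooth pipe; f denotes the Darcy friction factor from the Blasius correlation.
Formula: f = \frac{0.316}{Re^{0.25}}
f = 0.316/87880^0.25 = 0.01835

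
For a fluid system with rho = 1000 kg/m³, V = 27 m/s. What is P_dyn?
Formula: P_{dyn} = \frac{1}{2} \rho V^2
P_dyn = 0.5·1000·27²/1000 = 364.5 kPa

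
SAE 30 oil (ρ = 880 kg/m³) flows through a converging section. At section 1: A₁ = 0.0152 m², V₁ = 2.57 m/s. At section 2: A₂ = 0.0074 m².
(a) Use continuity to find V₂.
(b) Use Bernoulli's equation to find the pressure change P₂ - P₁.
(a) Continuity: A₁V₁=A₂V₂ -> V₂=A₁V₁/A₂=0.0152*2.57/0.0074=5.28 m/s
(b) Bernoulli: P₂-P₁=0.5*rho*(V₁^2-V₂^2)/1000=0.5*880*(2.57^2-5.28^2)/1000=-9.36 kPa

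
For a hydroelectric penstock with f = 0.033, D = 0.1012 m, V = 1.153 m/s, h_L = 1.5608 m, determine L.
Formula: h_L = f \frac{L}{D} \frac{V^2}{2g}
Substituting knowns: 1.5608 = 0.033·(L/0.1012)·1.153²/(2·9.81)
Solving for L: L = 1.5608·2·9.81·0.1012/(0.033·1.153²) = 70.64 m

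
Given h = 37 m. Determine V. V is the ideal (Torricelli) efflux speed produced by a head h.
Formula: V = \sqrt{2 g h}
V = √(2·9.81·37) = 26.94 m/s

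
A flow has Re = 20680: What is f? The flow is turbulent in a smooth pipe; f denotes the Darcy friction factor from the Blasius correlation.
Formula: f = \frac{0.316}{Re^{0.25}}
f = 0.316/20680^0.25 = 0.02635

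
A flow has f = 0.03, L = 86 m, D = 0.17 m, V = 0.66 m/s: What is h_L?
Formula: h_L = f \frac{L}{D} \frac{V^2}{2g}
h_L = 0.03·(86/0.17)·0.66²/(2·9.81) = 0.3369 m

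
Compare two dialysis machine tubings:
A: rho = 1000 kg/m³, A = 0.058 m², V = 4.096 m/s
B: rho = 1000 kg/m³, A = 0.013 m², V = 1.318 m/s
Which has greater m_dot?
m_dot(A) = 237.6 kg/s, m_dot(B) = 17.13 kg/s. Answer: A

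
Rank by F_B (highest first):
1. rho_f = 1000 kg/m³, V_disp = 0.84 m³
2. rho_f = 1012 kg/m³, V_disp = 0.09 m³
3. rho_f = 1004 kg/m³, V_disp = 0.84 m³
Case 1: F_B = 8240 N
Case 2: F_B = 893.5 N
Case 3: F_B = 8273 N
Ranking (highest first): 3, 1, 2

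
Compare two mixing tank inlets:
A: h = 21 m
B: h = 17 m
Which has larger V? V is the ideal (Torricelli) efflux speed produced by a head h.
V(A) = 20.3 m/s, V(B) = 18.26 m/s. Answer: A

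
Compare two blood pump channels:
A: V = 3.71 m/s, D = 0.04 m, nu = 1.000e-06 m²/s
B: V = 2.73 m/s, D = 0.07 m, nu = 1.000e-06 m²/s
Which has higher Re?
Re(A) = 148400, Re(B) = 191100. Answer: B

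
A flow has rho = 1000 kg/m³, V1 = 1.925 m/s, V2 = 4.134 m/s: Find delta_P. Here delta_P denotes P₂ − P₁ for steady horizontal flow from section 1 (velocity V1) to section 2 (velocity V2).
Formula: \Delta P = \frac{1}{2} \rho (V_1^2 - V_2^2)
delta_P = 0.5·1000·(1.925² − 4.134²)/1000 = -6.692 kPa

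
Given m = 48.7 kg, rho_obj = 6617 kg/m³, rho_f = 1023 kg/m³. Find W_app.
Formula: W_{app} = mg\left(1 - \frac{\rho_f}{\rho_{obj}}\right)
W_app = 48.7·9.81·(1 − 1023/6617) = 403.9 N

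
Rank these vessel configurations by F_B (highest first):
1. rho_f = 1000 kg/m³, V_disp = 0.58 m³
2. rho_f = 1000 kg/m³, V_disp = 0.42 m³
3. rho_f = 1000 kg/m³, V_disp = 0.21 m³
Case 1: F_B = 5690 N
Case 2: F_B = 4120 N
Case 3: F_B = 2060 N
Ranking (highest first): 1, 2, 3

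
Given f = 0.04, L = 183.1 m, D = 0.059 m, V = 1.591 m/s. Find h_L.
Formula: h_L = f \frac{L}{D} \frac{V^2}{2g}
h_L = 0.04·(183.1/0.059)·1.591²/(2·9.81) = 16.02 m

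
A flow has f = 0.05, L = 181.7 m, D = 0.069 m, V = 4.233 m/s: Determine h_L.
Formula: h_L = f \frac{L}{D} \frac{V^2}{2g}
h_L = 0.05·(181.7/0.069)·4.233²/(2·9.81) = 120.2 m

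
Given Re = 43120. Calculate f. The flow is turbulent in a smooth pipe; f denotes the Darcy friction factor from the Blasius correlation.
Formula: f = \frac{0.316}{Re^{0.25}}
f = 0.316/43120^0.25 = 0.02193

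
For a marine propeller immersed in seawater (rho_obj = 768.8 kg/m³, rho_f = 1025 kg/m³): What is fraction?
Formula: f_{sub} = \frac{\rho_{obj}}{\rho_f}
fraction = 768.8/1025 = 0.75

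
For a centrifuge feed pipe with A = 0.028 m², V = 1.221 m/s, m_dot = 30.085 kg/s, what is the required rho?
Formula: \dot{m} = \rho A V
Substituting knowns: 30.085 = rho·0.028·1.221
Solving for rho: rho = 30.085/(0.028·1.221) = 880 kg/m³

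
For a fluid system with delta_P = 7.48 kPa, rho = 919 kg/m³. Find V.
Formula: V = \sqrt{\frac{2 \Delta P}{\rho}}
V = √(2·(7.48·1000)/919) = 4.035 m/s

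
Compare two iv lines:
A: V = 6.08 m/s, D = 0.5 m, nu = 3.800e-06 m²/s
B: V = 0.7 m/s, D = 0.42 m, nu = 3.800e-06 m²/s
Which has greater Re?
Re(A) = 800000, Re(B) = 77368. Answer: A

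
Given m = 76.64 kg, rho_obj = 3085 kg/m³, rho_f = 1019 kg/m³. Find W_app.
Formula: W_{app} = mg\left(1 - \frac{\rho_f}{\rho_{obj}}\right)
W_app = 76.64·9.81·(1 − 1019/3085) = 503.5 N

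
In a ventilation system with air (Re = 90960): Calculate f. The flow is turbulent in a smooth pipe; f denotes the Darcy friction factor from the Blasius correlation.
Formula: f = \frac{0.316}{Re^{0.25}}
f = 0.316/90960^0.25 = 0.0182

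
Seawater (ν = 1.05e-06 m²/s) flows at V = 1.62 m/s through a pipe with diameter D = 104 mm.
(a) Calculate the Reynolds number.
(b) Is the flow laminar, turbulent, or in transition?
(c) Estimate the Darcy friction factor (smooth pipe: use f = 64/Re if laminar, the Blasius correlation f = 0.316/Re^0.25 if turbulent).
(a) Re = V·D/ν = 1.62·0.104/1.05e-06 = 160460
(b) Flow regime: turbulent (Re > 4000)
(c) Friction factor: f = 0.316/Re^0.25 = 0.316/160460^0.25 = 0.01579 (Blasius is strictly valid for Re ≲ 1e5; used here as the smooth-pipe estimate the problem specifies)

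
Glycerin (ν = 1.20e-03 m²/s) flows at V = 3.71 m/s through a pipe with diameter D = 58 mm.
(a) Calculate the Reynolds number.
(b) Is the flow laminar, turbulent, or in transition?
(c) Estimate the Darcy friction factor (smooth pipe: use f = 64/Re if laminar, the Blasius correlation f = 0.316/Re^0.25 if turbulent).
(a) Re = V·D/ν = 3.71·0.058/1.20e-03 = 179.32
(b) Flow regime: laminar (Re < 2300)
(c) Friction factor: f = 64/Re = 64/179.32 = 0.3569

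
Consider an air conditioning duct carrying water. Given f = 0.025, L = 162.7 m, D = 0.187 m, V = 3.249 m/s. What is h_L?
Formula: h_L = f \frac{L}{D} \frac{V^2}{2g}
h_L = 0.025·(162.7/0.187)·3.249²/(2·9.81) = 11.7 m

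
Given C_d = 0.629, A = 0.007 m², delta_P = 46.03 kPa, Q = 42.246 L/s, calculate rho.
Formula: Q = C_d A \sqrt{\frac{2 \Delta P}{\rho}}
Substituting knowns: 42.246 = 0.629·0.007·√(2·(46.03·1000)/rho)·1000
Solving for rho: rho = 2·(46.03·1000)/((42.246/1000)/(0.629·0.007))² = 1000 kg/m³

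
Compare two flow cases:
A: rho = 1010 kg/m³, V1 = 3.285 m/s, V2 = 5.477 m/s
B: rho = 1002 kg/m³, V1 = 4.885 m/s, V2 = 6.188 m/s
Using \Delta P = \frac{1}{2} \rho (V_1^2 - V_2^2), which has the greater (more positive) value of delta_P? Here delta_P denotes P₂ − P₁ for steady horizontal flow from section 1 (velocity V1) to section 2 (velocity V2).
delta_P(A) = -9.699 kPa, delta_P(B) = -7.228 kPa. Answer: B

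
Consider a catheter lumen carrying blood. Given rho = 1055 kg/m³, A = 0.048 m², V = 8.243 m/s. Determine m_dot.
Formula: \dot{m} = \rho A V
m_dot = 1055·0.048·8.243 = 417.4 kg/s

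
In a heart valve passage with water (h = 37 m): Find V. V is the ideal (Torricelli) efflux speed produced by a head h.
Formula: V = \sqrt{2 g h}
V = √(2·9.81·37) = 26.94 m/s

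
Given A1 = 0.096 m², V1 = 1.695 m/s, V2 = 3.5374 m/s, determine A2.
Formula: V_2 = \frac{A_1 V_1}{A_2}
Substituting knowns: 3.5374 = 0.096·1.695/A2
Solving for A2: A2 = 0.096·1.695/3.5374 = 0.046 m²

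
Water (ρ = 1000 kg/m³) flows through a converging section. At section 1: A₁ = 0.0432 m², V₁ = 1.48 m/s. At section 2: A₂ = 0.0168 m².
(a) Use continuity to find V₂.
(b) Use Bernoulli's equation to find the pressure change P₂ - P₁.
(a) Continuity: A₁V₁=A₂V₂ -> V₂=A₁V₁/A₂=0.0432*1.48/0.0168=3.81 m/s
(b) Bernoulli: P₂-P₁=0.5*rho*(V₁^2-V₂^2)/1000=0.5*1000*(1.48^2-3.81^2)/1000=-6.163 kPa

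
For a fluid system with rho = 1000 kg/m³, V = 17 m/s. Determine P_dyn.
Formula: P_{dyn} = \frac{1}{2} \rho V^2
P_dyn = 0.5·1000·17²/1000 = 144.5 kPa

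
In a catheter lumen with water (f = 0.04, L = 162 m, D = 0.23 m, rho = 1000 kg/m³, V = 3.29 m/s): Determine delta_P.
Formula: \Delta P = f \frac{L}{D} \frac{\rho V^2}{2}
delta_P = 0.04·(162/0.23)·0.5·1000·3.29²/1000 = 152.5 kPa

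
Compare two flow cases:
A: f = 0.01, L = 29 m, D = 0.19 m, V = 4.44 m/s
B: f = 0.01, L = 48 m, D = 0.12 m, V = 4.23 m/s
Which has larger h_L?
h_L(A) = 1.534 m, h_L(B) = 3.648 m. Answer: B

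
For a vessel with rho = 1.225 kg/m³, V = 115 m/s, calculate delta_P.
Formula: V = \sqrt{\frac{2 \Delta P}{\rho}}
Substituting knowns: 115 = √(2·(delta_P·1000)/1.225)
Solving for delta_P: delta_P = 115²·1.225/2/1000 = 8.1 kPa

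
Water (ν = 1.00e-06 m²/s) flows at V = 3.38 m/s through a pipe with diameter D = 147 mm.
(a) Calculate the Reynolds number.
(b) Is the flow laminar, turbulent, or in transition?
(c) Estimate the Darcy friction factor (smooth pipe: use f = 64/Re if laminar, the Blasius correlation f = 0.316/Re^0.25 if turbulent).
(a) Re = V·D/ν = 3.38·0.147/1.00e-06 = 496860
(b) Flow regime: turbulent (Re > 4000)
(c) Friction factor: f = 0.316/Re^0.25 = 0.316/496860^0.25 = 0.0119 (Blasius is strictly valid for Re ≲ 1e5; used here as the smooth-pipe estimate the problem specifies)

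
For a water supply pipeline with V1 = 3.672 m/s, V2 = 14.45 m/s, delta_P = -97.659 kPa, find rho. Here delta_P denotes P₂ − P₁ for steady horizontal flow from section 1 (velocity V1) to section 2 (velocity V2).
Formula: \Delta P = \frac{1}{2} \rho (V_1^2 - V_2^2)
Substituting knowns: -97.659 = 0.5·rho·(3.672² − 14.45²)/1000
Solving for rho: rho = 2·(-97.659·1000)/(3.672² − 14.45²) = 1000 kg/m³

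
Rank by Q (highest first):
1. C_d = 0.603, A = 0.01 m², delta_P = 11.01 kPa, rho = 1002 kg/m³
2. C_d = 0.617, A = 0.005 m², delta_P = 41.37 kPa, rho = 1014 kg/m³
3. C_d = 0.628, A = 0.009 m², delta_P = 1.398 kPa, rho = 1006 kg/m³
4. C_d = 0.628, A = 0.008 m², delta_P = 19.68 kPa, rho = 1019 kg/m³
Case 1: Q = 28.27 L/s
Case 2: Q = 27.87 L/s
Case 3: Q = 9.423 L/s
Case 4: Q = 31.22 L/s
Ranking (highest first): 4, 1, 2, 3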